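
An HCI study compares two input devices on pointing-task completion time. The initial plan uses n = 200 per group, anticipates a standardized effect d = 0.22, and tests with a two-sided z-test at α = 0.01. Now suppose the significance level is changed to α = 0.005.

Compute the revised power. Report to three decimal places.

δ = d·√(n/2) = 0.22 × √(200/2) = 2.2000 (unchanged). New critical value: z_{0.0025} = 2.807.
Revised power = Φ(δ − 2.807) + Φ(−δ − 2.807) = Φ(-0.607) + Φ(-5.007) = 0.2719 + 0.0000 = 0.2719.

Power ≈ 0.272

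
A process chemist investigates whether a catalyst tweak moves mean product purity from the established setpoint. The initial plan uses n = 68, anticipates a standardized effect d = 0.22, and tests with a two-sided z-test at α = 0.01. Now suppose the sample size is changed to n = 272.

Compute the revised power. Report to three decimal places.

Power ≈ 0.854

With n = 272: δ = d·√n = 0.22 × √272 = 3.6283. Critical value z_{0.005} = 2.576.
Revised power = Φ(δ − 2.576) + Φ(−δ − 2.576) = Φ(1.053) + Φ(-6.204) = 0.8537 + 0.0000 = 0.8537.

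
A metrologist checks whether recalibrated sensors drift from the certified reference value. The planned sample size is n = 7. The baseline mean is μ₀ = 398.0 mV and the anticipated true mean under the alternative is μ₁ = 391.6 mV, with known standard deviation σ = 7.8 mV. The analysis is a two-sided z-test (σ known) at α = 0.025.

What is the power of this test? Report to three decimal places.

Power ≈ 0.472

Standardized effect: d = |μ₁ − μ₀| / σ = |391.6 − 398.0| / 7.8 = 0.8205
Noncentrality parameter: δ = d·√n = 0.8205 × √7 = 2.1709
Critical value for a two-sided test at α = 0.025: z_{α/2} = 2.241.
Power = Φ(δ − 2.241) + Φ(−δ − 2.241) = Φ(-0.071) + Φ(-4.412) = 0.4719 + 0.0000 = 0.4719.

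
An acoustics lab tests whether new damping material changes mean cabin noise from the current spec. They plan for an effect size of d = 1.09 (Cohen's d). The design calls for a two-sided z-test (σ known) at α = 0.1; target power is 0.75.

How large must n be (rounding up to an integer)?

n = 5

For power 0.75 need Φ(δ − z_{0.05}) = 0.75, so δ = z_{0.05} + z_{0.25} = 1.645 + 0.674 = 2.319.
(The Φ(−δ − z_{α/2}) term is vanishingly small for δ > 0 and is dropped in the standard sample-size formula.)
δ = d·√n ⇒ n = (δ/d)² = (2.319 / 1.09)² = 4.53.
Round up to the next whole unit.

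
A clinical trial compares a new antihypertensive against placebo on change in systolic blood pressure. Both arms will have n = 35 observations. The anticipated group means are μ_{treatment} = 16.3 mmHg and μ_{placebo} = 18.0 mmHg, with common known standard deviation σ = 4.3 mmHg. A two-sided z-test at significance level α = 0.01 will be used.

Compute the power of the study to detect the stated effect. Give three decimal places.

Power ≈ 0.178

Standardized effect: d = |μ_{treatment} − μ_{placebo}| / σ = |16.3 − 18.0| / 4.3 = 0.3953
Noncentrality parameter: δ = d·√(n/2) = 0.3953 × √(35/2) = 1.6539
Critical value for a two-sided test at α = 0.01: z_{α/2} = 2.576.
Power = Φ(δ − 2.576) + Φ(−δ − 2.576) = Φ(-0.922) + Φ(-4.230) = 0.1783 + 0.0000 = 0.1783.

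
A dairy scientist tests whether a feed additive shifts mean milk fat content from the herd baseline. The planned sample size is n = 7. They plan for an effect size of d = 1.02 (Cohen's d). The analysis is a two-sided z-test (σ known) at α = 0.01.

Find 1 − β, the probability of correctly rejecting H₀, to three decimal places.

Power ≈ 0.549

Noncentrality parameter: δ = d·√n = 1.02 × √7 = 2.6987
Critical value for a two-sided test at α = 0.01: z_{α/2} = 2.576.
Power = Φ(δ − 2.576) + Φ(−δ − 2.576) = Φ(0.123) + Φ(-5.274) = 0.5489 + 0.0000 = 0.5489.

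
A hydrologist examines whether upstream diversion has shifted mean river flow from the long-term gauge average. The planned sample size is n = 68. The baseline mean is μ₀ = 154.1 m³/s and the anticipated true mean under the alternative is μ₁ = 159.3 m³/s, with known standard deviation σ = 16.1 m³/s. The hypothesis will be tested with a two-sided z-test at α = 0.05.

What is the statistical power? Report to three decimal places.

Standardized effect: d = |μ₁ − μ₀| / σ = |159.3 − 154.1| / 16.1 = 0.3230
Noncentrality parameter: δ = d·√n = 0.3230 × √68 = 2.6634
Critical value for a two-sided test at α = 0.05: z_{α/2} = 1.960.
Power = Φ(δ − 1.960) + Φ(−δ − 1.960) = Φ(0.703) + Φ(-4.623) = 0.7591 + 0.0000 = 0.7591.

Power ≈ 0.759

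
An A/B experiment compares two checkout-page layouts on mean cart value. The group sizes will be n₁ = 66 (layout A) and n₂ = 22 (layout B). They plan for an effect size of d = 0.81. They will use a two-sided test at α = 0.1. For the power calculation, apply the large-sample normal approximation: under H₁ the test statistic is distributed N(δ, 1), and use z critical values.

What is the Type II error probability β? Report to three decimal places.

Noncentrality parameter: λ = d / √(1/n₁ + 1/n₂) = 0.81 / √(1/66 + 1/22) = 3.2902
Two-sided α = 0.1 → critical value z_{0.05} = 1.645.
Power = Φ(λ − 1.645) + Φ(−λ − 1.645) = Φ(1.645) + Φ(-4.935) = 0.9501 + 0.0000 = 0.9501.
Type II error: β = 1 − power = 1 − 0.9501 = 0.0499.

β ≈ 0.050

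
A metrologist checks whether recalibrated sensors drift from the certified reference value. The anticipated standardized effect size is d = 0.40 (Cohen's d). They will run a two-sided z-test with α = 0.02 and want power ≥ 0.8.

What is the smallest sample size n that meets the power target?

n = 63

For power 0.8 need Φ(δ − z_{0.01}) = 0.8, so δ = z_{0.01} + z_{0.20} = 2.326 + 0.842 = 3.168.
(The Φ(−δ − z_{α/2}) term is vanishingly small for δ > 0 and is dropped in the standard sample-size formula.)
δ = d·√n ⇒ n = (δ/d)² = (3.168 / 0.40)² = 62.73.
Round up to the next whole unit.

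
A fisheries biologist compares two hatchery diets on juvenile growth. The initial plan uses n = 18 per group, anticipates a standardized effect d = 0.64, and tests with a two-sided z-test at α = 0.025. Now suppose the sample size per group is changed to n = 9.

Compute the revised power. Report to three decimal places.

Power ≈ 0.189

With n = 9 per group: δ = d·√(n/2) = 0.64 × √(9/2) = 1.3576. Critical value z_{0.0125} = 2.241.
Revised power = Φ(δ − 2.241) + Φ(−δ − 2.241) = Φ(-0.884) + Φ(-3.599) = 0.1884 + 0.0002 = 0.1886.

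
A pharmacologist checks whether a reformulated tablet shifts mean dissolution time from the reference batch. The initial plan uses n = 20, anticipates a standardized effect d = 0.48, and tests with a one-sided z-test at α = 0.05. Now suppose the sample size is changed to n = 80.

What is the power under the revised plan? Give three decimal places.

With n = 80: δ = d·√n = 0.48 × √80 = 4.2933. Critical value z_{0.05} = 1.645.
Revised power = P(Z > 1.645 − δ) = Φ(2.648) = 0.9960.

Power ≈ 0.996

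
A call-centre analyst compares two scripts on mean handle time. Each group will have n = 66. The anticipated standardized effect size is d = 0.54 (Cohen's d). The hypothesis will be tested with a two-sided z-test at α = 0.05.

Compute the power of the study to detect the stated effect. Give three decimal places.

Power ≈ 0.873

Noncentrality parameter: δ = d·√(n/2) = 0.54 × √(66/2) = 3.1021
Two-sided α = 0.05 → critical value z_{0.025} = 1.960.
Power = Φ(δ − 1.960) + Φ(−δ − 1.960) = Φ(1.142) + Φ(-5.062) = 0.8733 + 0.0000 = 0.8733.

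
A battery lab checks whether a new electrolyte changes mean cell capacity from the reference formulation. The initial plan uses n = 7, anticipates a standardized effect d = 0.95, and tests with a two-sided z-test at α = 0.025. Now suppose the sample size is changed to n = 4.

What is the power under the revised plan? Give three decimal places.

Power ≈ 0.366

With n = 4: δ = d·√n = 0.95 × √4 = 1.9000. Critical value z_{0.0125} = 2.241.
Revised power = Φ(δ − 2.241) + Φ(−δ − 2.241) = Φ(-0.341) + Φ(-4.141) = 0.3664 + 0.0000 = 0.3664.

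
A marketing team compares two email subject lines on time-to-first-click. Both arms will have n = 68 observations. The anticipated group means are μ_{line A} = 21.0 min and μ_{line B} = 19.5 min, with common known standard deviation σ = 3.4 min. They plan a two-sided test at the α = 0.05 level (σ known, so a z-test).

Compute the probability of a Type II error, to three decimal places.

β ≈ 0.270

Standardized effect: d = |μ_{line A} − μ_{line B}| / σ = |21.0 − 19.5| / 3.4 = 0.4412
Noncentrality parameter: δ = d·√(n/2) = 0.4412 × √(68/2) = 2.5725
Two-sided α = 0.05 → critical value z_{0.025} = 1.960.
Power = Φ(δ − 1.960) + Φ(−δ − 1.960) = Φ(0.613) + Φ(-4.532) = 0.7299 + 0.0000 = 0.7299.
Type II error: β = 1 − power = 1 − 0.7299 = 0.2701.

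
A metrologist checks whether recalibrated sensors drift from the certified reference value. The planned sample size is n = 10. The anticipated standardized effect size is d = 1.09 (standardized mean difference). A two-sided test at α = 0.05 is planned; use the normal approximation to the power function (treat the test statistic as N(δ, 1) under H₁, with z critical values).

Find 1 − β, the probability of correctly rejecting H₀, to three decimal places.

Noncentrality parameter: δ = d·√n = 1.09 × √10 = 3.4469
Two-sided α = 0.05 → critical value z_{0.025} = 1.960.
Power = Φ(δ − 1.960) + Φ(−δ − 1.960) = Φ(1.487) + Φ(-5.407) = 0.9315 + 0.0000 = 0.9315.

Power ≈ 0.931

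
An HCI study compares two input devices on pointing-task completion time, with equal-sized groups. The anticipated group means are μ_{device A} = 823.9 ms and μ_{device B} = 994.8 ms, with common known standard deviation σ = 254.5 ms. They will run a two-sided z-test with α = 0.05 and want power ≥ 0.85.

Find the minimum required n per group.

n = 40 per group

Standardized effect: d = |μ_{device A} − μ_{device B}| / σ = |823.9 − 994.8| / 254.5 = 0.6715
Set Φ(δ − 1.960) = 0.85; then δ − 1.960 = Φ⁻¹(0.85) = 1.036, giving δ = 2.996.
(For δ > 0 the lower-tail rejection region contributes negligibly to power, so the one-term inversion is standard.)
δ = d·√(n/2) ⇒ n = 2(δ/d)² = 2 × (2.996 / 0.6715)² = 39.82.
Rounding up, n = 40 per group.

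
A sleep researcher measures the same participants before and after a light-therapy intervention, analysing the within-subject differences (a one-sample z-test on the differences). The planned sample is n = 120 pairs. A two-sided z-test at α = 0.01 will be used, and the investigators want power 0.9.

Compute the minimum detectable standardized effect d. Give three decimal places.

Need Φ(δ − 2.576) = 0.9, so δ = 2.576 + 1.282 = 3.857.
(Lower-tail contribution to power is negligible for δ > 0.)
δ = d·√n ⇒ d = δ/√n = 3.857/√120 = 0.3521.

d ≈ 0.352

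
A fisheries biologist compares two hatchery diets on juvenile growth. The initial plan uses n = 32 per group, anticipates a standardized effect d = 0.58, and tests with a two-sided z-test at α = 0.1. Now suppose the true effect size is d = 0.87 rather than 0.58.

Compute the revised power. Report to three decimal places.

Power ≈ 0.967

With d = 0.87: δ = d·√(n/2) = 0.87 × √(32/2) = 3.4800. Critical value z_{0.05} = 1.645.
Revised power = Φ(δ − 1.645) + Φ(−δ − 1.645) = Φ(1.835) + Φ(-5.125) = 0.9668 + 0.0000 = 0.9668.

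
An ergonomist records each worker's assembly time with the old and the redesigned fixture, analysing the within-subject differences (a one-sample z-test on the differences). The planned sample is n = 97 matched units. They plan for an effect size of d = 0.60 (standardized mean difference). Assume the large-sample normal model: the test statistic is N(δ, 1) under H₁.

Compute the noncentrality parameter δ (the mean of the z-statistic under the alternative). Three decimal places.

δ = d·√n = 0.60 × √97 = 5.9093

δ ≈ 5.909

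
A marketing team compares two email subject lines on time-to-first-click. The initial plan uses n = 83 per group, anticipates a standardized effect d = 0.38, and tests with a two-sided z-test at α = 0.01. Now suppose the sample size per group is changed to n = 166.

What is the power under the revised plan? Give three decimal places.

With n = 166 per group: δ = d·√(n/2) = 0.38 × √(166/2) = 3.4620. Critical value z_{0.005} = 2.576.
Revised power = Φ(δ − 2.576) + Φ(−δ − 2.576) = Φ(0.886) + Φ(-6.038) = 0.8122 + 0.0000 = 0.8122.

Power ≈ 0.812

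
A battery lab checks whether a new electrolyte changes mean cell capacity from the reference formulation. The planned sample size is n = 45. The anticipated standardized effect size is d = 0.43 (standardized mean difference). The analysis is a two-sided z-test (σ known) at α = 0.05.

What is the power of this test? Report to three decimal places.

Noncentrality parameter: δ = d·√n = 0.43 × √45 = 2.8845
Two-sided α = 0.05 → critical value z_{0.025} = 1.960.
Power = Φ(δ − 1.960) + Φ(−δ − 1.960) = Φ(0.925) + Φ(-4.844) = 0.8224 + 0.0000 = 0.8224.

Power ≈ 0.822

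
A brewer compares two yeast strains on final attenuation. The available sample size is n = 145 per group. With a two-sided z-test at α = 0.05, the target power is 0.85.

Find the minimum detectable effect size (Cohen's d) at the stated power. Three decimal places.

d ≈ 0.352

Need Φ(δ − 1.960) = 0.85, so δ = 1.960 + 1.036 = 2.996.
(Lower-tail contribution to power is negligible for δ > 0.)
δ = d·√(n/2) ⇒ d = δ/√(n/2) = 2.996/√(145/2) = 0.3519.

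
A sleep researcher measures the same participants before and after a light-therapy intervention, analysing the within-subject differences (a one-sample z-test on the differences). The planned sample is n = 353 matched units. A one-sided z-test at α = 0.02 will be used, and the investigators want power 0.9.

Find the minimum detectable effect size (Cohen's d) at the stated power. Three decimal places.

Need Φ(δ − 2.054) = 0.9, so δ = 2.054 + 1.282 = 3.335.
δ = d·√n ⇒ d = δ/√n = 3.335/√353 = 0.1775.

d ≈ 0.178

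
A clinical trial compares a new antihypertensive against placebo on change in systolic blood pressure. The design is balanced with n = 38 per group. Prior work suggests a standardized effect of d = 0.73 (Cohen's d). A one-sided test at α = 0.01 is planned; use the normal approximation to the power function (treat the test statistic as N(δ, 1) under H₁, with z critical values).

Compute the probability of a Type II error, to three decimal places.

β ≈ 0.196

Noncentrality parameter: δ = d·√(n/2) = 0.73 × √(38/2) = 3.1820
One-sided α = 0.01 → critical value z_{0.01} = 2.326.
Power = Φ(δ − 2.326) = Φ(0.856) = 0.8039.
Type II error: β = 1 − power = 1 − 0.8039 = 0.1961.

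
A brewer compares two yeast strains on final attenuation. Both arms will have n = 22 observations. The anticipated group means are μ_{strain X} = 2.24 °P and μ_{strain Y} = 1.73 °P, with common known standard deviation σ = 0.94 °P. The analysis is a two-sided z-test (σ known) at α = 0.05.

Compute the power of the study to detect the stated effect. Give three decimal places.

Standardized effect: d = |μ_{strain X} − μ_{strain Y}| / σ = |2.24 − 1.73| / 0.94 = 0.5426
Noncentrality parameter: δ = d·√(n/2) = 0.5426 × √(22/2) = 1.7994
Two-sided α = 0.05 → critical value z_{0.025} = 1.960.
Power = Φ(δ − 1.960) + Φ(−δ − 1.960) = Φ(-0.161) + Φ(-3.759) = 0.4362 + 0.0001 = 0.4363.

Power ≈ 0.436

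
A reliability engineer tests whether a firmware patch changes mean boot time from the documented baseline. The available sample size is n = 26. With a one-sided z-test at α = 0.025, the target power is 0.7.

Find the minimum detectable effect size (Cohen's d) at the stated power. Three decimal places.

Required noncentrality: δ = z_{0.025} + z_{0.30} = 1.960 + 0.524 = 2.484.
δ = d·√n ⇒ d = δ/√n = 2.484/√26 = 0.4872.

d ≈ 0.487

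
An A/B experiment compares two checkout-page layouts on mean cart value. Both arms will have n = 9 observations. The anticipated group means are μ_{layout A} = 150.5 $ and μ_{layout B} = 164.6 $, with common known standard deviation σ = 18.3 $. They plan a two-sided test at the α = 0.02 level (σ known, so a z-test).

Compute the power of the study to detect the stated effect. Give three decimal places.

Power ≈ 0.245

Standardized effect: d = |μ_{layout A} − μ_{layout B}| / σ = |150.5 − 164.6| / 18.3 = 0.7705
Noncentrality parameter: λ = d·√(n/2) = 0.7705 × √(9/2) = 1.6345
Two-sided α = 0.02 → critical value z_{0.01} = 2.326.
Power = Φ(λ − 2.326) + Φ(−λ − 2.326) = Φ(-0.692) + Φ(-3.961) = 0.2445 + 0.0000 = 0.2445.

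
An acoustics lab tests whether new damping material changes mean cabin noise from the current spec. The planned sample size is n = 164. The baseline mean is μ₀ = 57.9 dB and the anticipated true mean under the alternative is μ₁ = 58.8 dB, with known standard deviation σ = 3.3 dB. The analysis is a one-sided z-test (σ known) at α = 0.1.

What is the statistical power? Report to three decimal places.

Power ≈ 0.986

Standardized effect: d = |μ₁ − μ₀| / σ = |58.8 − 57.9| / 3.3 = 0.2727
Noncentrality parameter: δ = d·√n = 0.2727 × √164 = 3.4926
One-sided α = 0.1 → critical value z_{0.1} = 1.282.
Power = Φ(δ − 1.282) = Φ(2.211) = 0.9865.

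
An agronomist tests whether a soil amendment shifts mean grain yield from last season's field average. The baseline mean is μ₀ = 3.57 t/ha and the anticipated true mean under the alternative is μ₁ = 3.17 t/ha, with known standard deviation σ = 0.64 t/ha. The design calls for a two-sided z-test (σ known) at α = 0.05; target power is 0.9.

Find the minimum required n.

Standardized effect: d = |μ₁ − μ₀| / σ = |3.17 − 3.57| / 0.64 = 0.6250
Set Φ(δ − 1.960) = 0.9; then δ − 1.960 = Φ⁻¹(0.9) = 1.282, giving δ = 3.242.
(Ignoring the negligible lower-tail rejection probability gives the usual closed-form inversion.)
δ = d·√n ⇒ n = (δ/d)² = (3.242 / 0.6250)² = 26.90.
Rounding up, n = 27.

n = 27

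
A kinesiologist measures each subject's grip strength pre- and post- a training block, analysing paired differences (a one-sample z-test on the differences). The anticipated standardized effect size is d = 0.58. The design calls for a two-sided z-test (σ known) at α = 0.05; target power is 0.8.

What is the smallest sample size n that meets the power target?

Set Φ(δ − 1.960) = 0.8; then δ − 1.960 = Φ⁻¹(0.8) = 0.842, giving δ = 2.802.
(Ignoring the negligible lower-tail rejection probability gives the usual closed-form inversion.)
δ = d·√n ⇒ n = (δ/d)² = (2.802 / 0.58)² = 23.33.
Round up to the next whole unit.

n = 24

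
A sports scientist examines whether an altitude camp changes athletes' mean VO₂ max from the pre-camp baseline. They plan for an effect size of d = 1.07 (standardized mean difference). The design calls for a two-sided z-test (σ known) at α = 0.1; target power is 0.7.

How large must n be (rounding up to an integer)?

Set Φ(δ − 1.645) = 0.7; then δ − 1.645 = Φ⁻¹(0.7) = 0.524, giving δ = 2.169.
(Ignoring the negligible lower-tail rejection probability gives the usual closed-form inversion.)
δ = d·√n ⇒ n = (δ/d)² = (2.169 / 1.07)² = 4.11.
Rounding up, n = 5.

n = 5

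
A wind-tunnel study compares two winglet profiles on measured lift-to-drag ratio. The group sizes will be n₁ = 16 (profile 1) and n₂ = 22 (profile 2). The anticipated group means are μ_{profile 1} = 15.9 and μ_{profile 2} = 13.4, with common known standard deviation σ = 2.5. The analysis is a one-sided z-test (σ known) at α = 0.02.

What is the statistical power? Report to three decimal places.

Power ≈ 0.839

Standardized effect: d = |μ_{profile 1} − μ_{profile 2}| / σ = |15.9 − 13.4| / 2.5 = 1.0000
Noncentrality parameter: δ = d / √(1/n₁ + 1/n₂) = 1.0000 / √(1/16 + 1/22) = 3.0435
Critical value for a one-sided test at α = 0.02: z_α = 2.054.
Power = Φ(δ − 2.054) = Φ(0.990) = 0.8389.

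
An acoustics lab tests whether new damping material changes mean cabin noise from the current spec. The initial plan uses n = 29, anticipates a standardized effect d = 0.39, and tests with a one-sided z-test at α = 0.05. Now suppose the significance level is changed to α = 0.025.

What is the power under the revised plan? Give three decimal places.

Power ≈ 0.556

δ = d·√n = 0.39 × √29 = 2.1002 (unchanged). New critical value: z_{0.025} = 1.960.
Revised power = Φ(δ − 1.960) = Φ(0.140) = 0.5558.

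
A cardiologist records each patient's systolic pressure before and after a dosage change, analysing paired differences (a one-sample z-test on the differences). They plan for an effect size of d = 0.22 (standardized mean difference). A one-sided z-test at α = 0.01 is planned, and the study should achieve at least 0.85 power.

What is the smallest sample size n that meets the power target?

For power 0.85 need Φ(δ − z_{0.01}) = 0.85, so δ = z_{0.01} + z_{0.15} = 2.326 + 1.036 = 3.363.
δ = d·√n ⇒ n = (δ/d)² = (3.363 / 0.22)² = 233.64.
Round up to the next whole unit.

n = 234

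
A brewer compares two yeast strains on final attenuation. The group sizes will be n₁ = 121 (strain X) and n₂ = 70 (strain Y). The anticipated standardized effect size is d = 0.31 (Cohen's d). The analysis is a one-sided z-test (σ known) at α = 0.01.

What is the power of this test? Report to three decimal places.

Noncentrality parameter: δ = d / √(1/n₁ + 1/n₂) = 0.31 / √(1/121 + 1/70) = 2.0644
Critical value for a one-sided test at α = 0.01: z_α = 2.326.
Power = P(Z > 2.326 − δ) = Φ(-0.262) = 0.3967.

Power ≈ 0.397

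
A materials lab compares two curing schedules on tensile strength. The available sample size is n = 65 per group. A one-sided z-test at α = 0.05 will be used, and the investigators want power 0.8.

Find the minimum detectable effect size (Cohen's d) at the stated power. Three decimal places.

d ≈ 0.436

Required noncentrality: δ = z_{0.05} + z_{0.20} = 1.645 + 0.842 = 2.486.
δ = d·√(n/2) ⇒ d = δ/√(n/2) = 2.486/√(65/2) = 0.4362.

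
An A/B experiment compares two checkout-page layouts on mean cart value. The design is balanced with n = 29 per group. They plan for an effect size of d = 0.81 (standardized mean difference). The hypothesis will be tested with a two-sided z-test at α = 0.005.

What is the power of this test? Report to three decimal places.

Noncentrality parameter: δ = d·√(n/2) = 0.81 × √(29/2) = 3.0844
Critical value for a two-sided test at α = 0.005: z_{α/2} = 2.807.
Power = Φ(δ − 2.807) + Φ(−δ − 2.807) = Φ(0.277) + Φ(-5.891) = 0.6092 + 0.0000 = 0.6092.

Power ≈ 0.609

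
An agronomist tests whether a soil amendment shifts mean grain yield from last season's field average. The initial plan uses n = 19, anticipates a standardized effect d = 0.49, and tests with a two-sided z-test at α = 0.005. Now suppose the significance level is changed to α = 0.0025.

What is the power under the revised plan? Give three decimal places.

δ = d·√n = 0.49 × √19 = 2.1359 (unchanged). New critical value: z_{0.0013} = 3.023.
Revised power = Φ(δ − 3.023) + Φ(−δ − 3.023) = Φ(-0.887) + Φ(-5.159) = 0.1874 + 0.0000 = 0.1874.

Power ≈ 0.187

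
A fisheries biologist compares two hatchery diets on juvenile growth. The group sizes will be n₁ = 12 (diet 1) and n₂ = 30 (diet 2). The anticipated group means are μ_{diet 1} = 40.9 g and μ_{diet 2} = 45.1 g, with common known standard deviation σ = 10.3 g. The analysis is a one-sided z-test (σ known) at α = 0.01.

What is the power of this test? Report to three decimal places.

Standardized effect: d = |μ_{diet 1} − μ_{diet 2}| / σ = |40.9 − 45.1| / 10.3 = 0.4078
Noncentrality parameter: δ = d / √(1/n₁ + 1/n₂) = 0.4078 / √(1/12 + 1/30) = 1.1938
One-sided α = 0.01 → critical value z_{0.01} = 2.326.
Power = P(Z > 2.326 − δ) = Φ(-1.133) = 0.1287.

Power ≈ 0.129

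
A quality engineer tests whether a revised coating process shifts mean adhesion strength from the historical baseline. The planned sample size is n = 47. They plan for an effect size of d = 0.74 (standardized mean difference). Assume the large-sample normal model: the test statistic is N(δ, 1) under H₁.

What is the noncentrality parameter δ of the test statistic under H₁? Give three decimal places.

δ = d·√n = 0.74 × √47 = 5.0732

δ ≈ 5.073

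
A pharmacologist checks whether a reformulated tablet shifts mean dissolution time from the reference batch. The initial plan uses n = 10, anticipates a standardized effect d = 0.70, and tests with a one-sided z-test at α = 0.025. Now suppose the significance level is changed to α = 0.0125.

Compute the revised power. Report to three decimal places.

Power ≈ 0.489

δ = d·√n = 0.70 × √10 = 2.2136 (unchanged). New critical value: z_{0.0125} = 2.241.
Revised power = P(Z > 2.241 − δ) = Φ(-0.028) = 0.4889.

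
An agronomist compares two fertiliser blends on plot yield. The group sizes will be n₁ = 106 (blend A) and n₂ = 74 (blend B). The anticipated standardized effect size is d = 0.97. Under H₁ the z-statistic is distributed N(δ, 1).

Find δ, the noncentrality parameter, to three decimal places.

δ ≈ 6.403

δ = d / √(1/n₁ + 1/n₂) = 0.97 / √(1/106 + 1/74) = 6.4033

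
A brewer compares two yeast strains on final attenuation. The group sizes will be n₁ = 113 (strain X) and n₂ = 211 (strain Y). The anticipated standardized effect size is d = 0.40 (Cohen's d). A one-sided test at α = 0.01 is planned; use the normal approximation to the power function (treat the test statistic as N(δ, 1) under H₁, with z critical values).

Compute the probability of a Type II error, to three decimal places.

β ≈ 0.135

Noncentrality parameter: δ = d / √(1/n₁ + 1/n₂) = 0.40 / √(1/113 + 1/211) = 3.4314
Critical value for a one-sided test at α = 0.01: z_α = 2.326.
Power = P(Z > 2.326 − δ) = Φ(1.105) = 0.8654.
Type II error: β = 1 − power = 1 − 0.8654 = 0.1346.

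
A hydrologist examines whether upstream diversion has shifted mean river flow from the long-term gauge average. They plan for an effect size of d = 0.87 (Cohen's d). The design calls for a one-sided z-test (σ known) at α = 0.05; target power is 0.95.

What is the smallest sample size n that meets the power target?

n = 15

For power 0.95 need Φ(δ − z_{0.05}) = 0.95, so δ = z_{0.05} + z_{0.05} = 1.645 + 1.645 = 3.290.
δ = d·√n ⇒ n = (δ/d)² = (3.290 / 0.87)² = 14.30.
Rounding up, n = 15.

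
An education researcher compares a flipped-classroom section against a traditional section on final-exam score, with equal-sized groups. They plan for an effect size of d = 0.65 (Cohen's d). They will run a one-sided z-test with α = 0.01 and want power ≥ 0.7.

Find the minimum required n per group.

For power 0.7 need Φ(δ − z_{0.01}) = 0.7, so δ = z_{0.01} + z_{0.30} = 2.326 + 0.524 = 2.851.
δ = d·√(n/2) ⇒ n = 2(δ/d)² = 2 × (2.851 / 0.65)² = 38.47.
Rounding up, n = 39 per group.

n = 39 per group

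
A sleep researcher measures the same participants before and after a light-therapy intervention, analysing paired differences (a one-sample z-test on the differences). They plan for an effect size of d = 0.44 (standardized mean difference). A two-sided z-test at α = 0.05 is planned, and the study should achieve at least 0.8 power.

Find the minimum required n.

n = 41

Set Φ(δ − 1.960) = 0.8; then δ − 1.960 = Φ⁻¹(0.8) = 0.842, giving δ = 2.802.
(For δ > 0 the lower-tail rejection region contributes negligibly to power, so the one-term inversion is standard.)
δ = d·√n ⇒ n = (δ/d)² = (2.802 / 0.44)² = 40.54.
Rounding up, n = 41.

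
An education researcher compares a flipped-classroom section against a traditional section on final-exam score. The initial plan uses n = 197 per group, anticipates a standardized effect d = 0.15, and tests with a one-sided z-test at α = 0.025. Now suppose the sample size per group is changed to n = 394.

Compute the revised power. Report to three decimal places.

With n = 394 per group: δ = d·√(n/2) = 0.15 × √(394/2) = 2.1054. Critical value z_{0.025} = 1.960.
Revised power = P(Z > 1.960 − δ) = Φ(0.145) = 0.5578.

Power ≈ 0.558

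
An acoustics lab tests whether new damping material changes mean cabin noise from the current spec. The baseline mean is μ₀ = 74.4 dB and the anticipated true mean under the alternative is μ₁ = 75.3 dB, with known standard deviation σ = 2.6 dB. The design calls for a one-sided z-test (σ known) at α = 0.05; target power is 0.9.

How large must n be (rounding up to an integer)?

Standardized effect: d = |μ₁ − μ₀| / σ = |75.3 − 74.4| / 2.6 = 0.3462
For power 0.9 need Φ(δ − z_{0.05}) = 0.9, so δ = z_{0.05} + z_{0.10} = 1.645 + 1.282 = 2.926.
δ = d·√n ⇒ n = (δ/d)² = (2.926 / 0.3462)² = 71.47.
Rounding up, n = 72.

n = 72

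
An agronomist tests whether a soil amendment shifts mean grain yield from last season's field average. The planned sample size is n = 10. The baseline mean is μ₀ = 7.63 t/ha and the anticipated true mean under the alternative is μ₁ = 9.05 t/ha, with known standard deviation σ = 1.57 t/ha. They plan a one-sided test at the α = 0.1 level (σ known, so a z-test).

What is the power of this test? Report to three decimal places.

Standardized effect: d = |μ₁ − μ₀| / σ = |9.05 − 7.63| / 1.57 = 0.9045
Noncentrality parameter: δ = d·√n = 0.9045 × √10 = 2.8601
One-sided α = 0.1 → critical value z_{0.1} = 1.282.
Power = Φ(δ − 1.282) = Φ(1.579) = 0.9428.

Power ≈ 0.943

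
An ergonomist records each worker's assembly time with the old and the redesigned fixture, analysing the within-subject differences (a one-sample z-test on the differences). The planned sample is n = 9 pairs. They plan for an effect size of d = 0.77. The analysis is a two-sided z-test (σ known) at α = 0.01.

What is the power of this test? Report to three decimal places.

Power ≈ 0.395

Noncentrality parameter: δ = d·√n = 0.77 × √9 = 2.3100
Two-sided α = 0.01 → critical value z_{0.005} = 2.576.
Power = Φ(δ − 2.576) + Φ(−δ − 2.576) = Φ(-0.266) + Φ(-4.886) = 0.3952 + 0.0000 = 0.3952.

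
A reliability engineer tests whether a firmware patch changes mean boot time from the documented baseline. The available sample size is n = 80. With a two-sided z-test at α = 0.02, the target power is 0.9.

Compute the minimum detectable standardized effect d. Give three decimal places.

d ≈ 0.403

Need Φ(δ − 2.326) = 0.9, so δ = 2.326 + 1.282 = 3.608.
(Lower-tail contribution to power is negligible for δ > 0.)
δ = d·√n ⇒ d = δ/√n = 3.608/√80 = 0.4034.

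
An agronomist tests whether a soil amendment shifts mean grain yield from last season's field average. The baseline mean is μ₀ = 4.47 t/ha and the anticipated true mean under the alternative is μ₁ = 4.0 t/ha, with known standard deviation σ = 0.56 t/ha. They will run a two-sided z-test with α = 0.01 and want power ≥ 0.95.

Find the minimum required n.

n = 26

Standardized effect: d = |μ₁ − μ₀| / σ = |4.0 − 4.47| / 0.56 = 0.8393
Set Φ(δ − 2.576) = 0.95; then δ − 2.576 = Φ⁻¹(0.95) = 1.645, giving δ = 4.221.
(Ignoring the negligible lower-tail rejection probability gives the usual closed-form inversion.)
δ = d·√n ⇒ n = (δ/d)² = (4.221 / 0.8393)² = 25.29.
Rounding up, n = 26.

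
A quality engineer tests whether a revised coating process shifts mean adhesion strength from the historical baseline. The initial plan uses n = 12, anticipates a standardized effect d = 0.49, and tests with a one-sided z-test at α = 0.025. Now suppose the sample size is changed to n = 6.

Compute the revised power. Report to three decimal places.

With n = 6: δ = d·√n = 0.49 × √6 = 1.2002. Critical value z_{0.025} = 1.960.
Revised power = P(Z > 1.960 − δ) = Φ(-0.760) = 0.2237.

Power ≈ 0.224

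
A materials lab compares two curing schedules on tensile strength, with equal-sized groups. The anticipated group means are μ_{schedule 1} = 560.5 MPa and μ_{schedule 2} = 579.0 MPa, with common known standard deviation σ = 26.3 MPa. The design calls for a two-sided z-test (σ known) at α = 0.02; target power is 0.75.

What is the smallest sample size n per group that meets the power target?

Standardized effect: d = |μ_{schedule 1} − μ_{schedule 2}| / σ = |560.5 − 579.0| / 26.3 = 0.7034
For power 0.75 need Φ(δ − z_{0.01}) = 0.75, so δ = z_{0.01} + z_{0.25} = 2.326 + 0.674 = 3.001.
(For δ > 0 the lower-tail rejection region contributes negligibly to power, so the one-term inversion is standard.)
δ = d·√(n/2) ⇒ n = 2(δ/d)² = 2 × (3.001 / 0.7034)² = 36.40.
Round up to the next whole unit.

n = 37 per group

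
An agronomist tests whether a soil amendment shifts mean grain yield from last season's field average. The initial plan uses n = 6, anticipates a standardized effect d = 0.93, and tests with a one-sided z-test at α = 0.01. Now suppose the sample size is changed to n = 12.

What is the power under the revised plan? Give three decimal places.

With n = 12: δ = d·√n = 0.93 × √12 = 3.2216. Critical value z_{0.01} = 2.326.
Revised power = Φ(δ − 2.326) = Φ(0.895) = 0.8147.

Power ≈ 0.815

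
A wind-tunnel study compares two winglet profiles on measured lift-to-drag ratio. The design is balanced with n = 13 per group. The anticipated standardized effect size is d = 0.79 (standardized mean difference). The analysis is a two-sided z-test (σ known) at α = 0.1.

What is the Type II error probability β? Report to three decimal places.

Noncentrality parameter: λ = d·√(n/2) = 0.79 × √(13/2) = 2.0141
Critical value for a two-sided test at α = 0.1: z_{α/2} = 1.645.
Power = Φ(λ − 1.645) + Φ(−λ − 1.645) = Φ(0.369) + Φ(-3.659) = 0.6440 + 0.0001 = 0.6442.
Type II error: β = 1 − power = 1 − 0.6442 = 0.3558.

β ≈ 0.356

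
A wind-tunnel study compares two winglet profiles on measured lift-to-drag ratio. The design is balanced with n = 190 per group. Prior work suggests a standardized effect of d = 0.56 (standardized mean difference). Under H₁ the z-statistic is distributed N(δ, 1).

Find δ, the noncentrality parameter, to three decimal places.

δ = d·√(n/2) = 0.56 × √(190/2) = 5.4582

δ ≈ 5.458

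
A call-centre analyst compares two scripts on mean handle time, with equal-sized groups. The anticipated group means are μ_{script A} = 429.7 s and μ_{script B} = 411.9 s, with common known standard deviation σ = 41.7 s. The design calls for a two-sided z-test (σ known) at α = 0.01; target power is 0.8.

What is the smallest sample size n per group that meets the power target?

Standardized effect: d = |μ_{script A} − μ_{script B}| / σ = |429.7 − 411.9| / 41.7 = 0.4269
Set Φ(δ − 2.576) = 0.8; then δ − 2.576 = Φ⁻¹(0.8) = 0.842, giving δ = 3.417.
(The Φ(−δ − z_{α/2}) term is vanishingly small for δ > 0 and is dropped in the standard sample-size formula.)
δ = d·√(n/2) ⇒ n = 2(δ/d)² = 2 × (3.417 / 0.4269)² = 128.19.
Rounding up, n = 129 per group.

n = 129 per group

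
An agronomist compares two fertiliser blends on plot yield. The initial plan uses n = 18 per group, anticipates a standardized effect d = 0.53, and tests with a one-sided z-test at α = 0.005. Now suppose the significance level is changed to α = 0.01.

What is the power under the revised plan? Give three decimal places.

Power ≈ 0.231

δ = d·√(n/2) = 0.53 × √(18/2) = 1.5900 (unchanged). New critical value: z_{0.01} = 2.326.
Revised power = Φ(δ − 2.326) = Φ(-0.736) = 0.2308.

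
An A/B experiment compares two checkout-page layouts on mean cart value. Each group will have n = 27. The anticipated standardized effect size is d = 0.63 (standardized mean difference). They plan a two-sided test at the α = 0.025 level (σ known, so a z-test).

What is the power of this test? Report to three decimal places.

Noncentrality parameter: δ = d·√(n/2) = 0.63 × √(27/2) = 2.3148
Two-sided α = 0.025 → critical value z_{0.0125} = 2.241.
Power = Φ(δ − 2.241) + Φ(−δ − 2.241) = Φ(0.073) + Φ(-4.556) = 0.5292 + 0.0000 = 0.5292.

Power ≈ 0.529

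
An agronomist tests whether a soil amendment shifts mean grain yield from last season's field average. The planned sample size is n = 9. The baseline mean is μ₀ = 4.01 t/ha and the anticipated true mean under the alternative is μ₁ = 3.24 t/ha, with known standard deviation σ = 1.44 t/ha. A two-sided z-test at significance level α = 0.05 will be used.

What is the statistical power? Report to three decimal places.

Standardized effect: d = |μ₁ − μ₀| / σ = |3.24 − 4.01| / 1.44 = 0.5347
Noncentrality parameter: δ = d·√n = 0.5347 × √9 = 1.6042
Two-sided α = 0.05 → critical value z_{0.025} = 1.960.
Power = Φ(δ − 1.960) + Φ(−δ − 1.960) = Φ(-0.356) + Φ(-3.564) = 0.3610 + 0.0002 = 0.3612.

Power ≈ 0.361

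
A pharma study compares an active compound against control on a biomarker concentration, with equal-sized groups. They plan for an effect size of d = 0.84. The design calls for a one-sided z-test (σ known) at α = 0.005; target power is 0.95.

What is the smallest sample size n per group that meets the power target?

n = 51 per group

Set Φ(δ − 2.576) = 0.95; then δ − 2.576 = Φ⁻¹(0.95) = 1.645, giving δ = 4.221.
δ = d·√(n/2) ⇒ n = 2(δ/d)² = 2 × (4.221 / 0.84)² = 50.49.
Round up to the next whole unit.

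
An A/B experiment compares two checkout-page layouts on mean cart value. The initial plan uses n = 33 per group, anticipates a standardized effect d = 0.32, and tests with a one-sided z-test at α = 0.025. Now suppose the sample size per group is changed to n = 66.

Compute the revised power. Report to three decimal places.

With n = 66 per group: δ = d·√(n/2) = 0.32 × √(66/2) = 1.8383. Critical value z_{0.025} = 1.960.
Revised power = P(Z > 1.960 − δ) = Φ(-0.122) = 0.4516.

Power ≈ 0.452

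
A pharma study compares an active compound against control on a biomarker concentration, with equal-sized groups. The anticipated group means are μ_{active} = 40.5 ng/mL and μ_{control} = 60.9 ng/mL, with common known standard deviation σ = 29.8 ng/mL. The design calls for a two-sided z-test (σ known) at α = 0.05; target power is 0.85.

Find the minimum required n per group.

Standardized effect: d = |μ_{active} − μ_{control}| / σ = |40.5 − 60.9| / 29.8 = 0.6846
Set Φ(δ − 1.960) = 0.85; then δ − 1.960 = Φ⁻¹(0.85) = 1.036, giving δ = 2.996.
(Ignoring the negligible lower-tail rejection probability gives the usual closed-form inversion.)
δ = d·√(n/2) ⇒ n = 2(δ/d)² = 2 × (2.996 / 0.6846)² = 38.32.
Rounding up, n = 39 per group.

n = 39 per group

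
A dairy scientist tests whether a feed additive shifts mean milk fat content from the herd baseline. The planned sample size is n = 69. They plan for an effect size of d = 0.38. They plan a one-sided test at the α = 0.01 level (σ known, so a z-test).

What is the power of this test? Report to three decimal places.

Noncentrality parameter: δ = d·√n = 0.38 × √69 = 3.1565
One-sided α = 0.01 → critical value z_{0.01} = 2.326.
Power = Φ(δ − 2.326) = Φ(0.830) = 0.7968.

Power ≈ 0.797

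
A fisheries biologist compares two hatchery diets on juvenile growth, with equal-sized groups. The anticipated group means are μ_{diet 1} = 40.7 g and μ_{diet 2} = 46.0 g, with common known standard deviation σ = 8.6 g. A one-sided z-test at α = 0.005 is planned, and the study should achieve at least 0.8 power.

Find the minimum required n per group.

Standardized effect: d = |μ_{diet 1} − μ_{diet 2}| / σ = |40.7 − 46.0| / 8.6 = 0.6163
Set Φ(δ − 2.576) = 0.8; then δ − 2.576 = Φ⁻¹(0.8) = 0.842, giving δ = 3.417.
δ = d·√(n/2) ⇒ n = 2(δ/d)² = 2 × (3.417 / 0.6163)² = 61.50.
Rounding up, n = 62 per group.

n = 62 per group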